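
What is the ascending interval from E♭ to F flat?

Counting letters E–F gives a second.
Eb→Fb = 1 semitone, 1 narrower than the major second (2), so minor.

minor second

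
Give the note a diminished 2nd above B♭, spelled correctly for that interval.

Cbb

B up a major second is C#, so the target letter is C.
From Bb, a diminished second is 0 semitones up: Cbb.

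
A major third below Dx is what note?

B#

A third below D lands on the letter B.
A major third spans 4 semitones, so D## moves to pitch class 0. On the letter B that is B#.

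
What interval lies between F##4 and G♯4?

The letter names run F→G, a span of 1 letter step, so the interval is some kind of second.
F## to G# is 1 semitone. A major second is 2, so 1 makes it minor.

minor second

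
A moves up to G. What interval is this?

The letter names run A→G, a span of 6 letter steps, so the interval is some kind of seventh.
A to G is 10 semitones. A major seventh is 11, so 10 makes it minor.

minor seventh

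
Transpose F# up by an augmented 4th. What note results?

F up a perfect fourth is Bb, so the target letter is B.
From F#, an augmented fourth is 6 semitones up: B#.

B#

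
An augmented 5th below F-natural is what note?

F down a perfect fifth is Bb, so the target letter is B.
From F, an augmented fifth is 8 semitones down: Bbb.

Bbb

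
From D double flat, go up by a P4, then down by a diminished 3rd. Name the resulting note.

A perfect fourth up from Dbb is Gbb (letter G, 5 semitones up).
A diminished third down from Gbb is Eb (letter E, 2 semitones down).

Eb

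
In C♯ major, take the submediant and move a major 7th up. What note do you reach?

The submediant of C# major is A#.
A major seventh (11 semitones) above A# lands on the letter G, giving G##.

G##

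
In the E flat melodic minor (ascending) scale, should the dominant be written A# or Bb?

Each scale degree takes a distinct letter name. Degree 5 of a scale on E must use the letter B.
Bb and A# are enharmonically the same pitch, but only Bb uses the letter B, so it is the correct spelling here.

Bb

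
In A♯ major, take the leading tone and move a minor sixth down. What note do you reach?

The leading tone of A# major is G##.
A minor sixth (8 semitones) below G## lands on the letter B, giving B##.

B##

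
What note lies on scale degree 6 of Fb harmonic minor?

The Fb harmonic minor scale runs Fb Gb Abb Bbb Cb Dbb Eb.
Degree 6 is Dbb.

Dbb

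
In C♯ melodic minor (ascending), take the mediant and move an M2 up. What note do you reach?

F#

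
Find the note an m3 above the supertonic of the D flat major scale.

Gb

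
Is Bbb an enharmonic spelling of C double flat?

Two spellings are enharmonically equivalent only if they share a pitch class.
Here Bbb → 9, Cbb → 10; 9 ≠ 10, so they are not.

No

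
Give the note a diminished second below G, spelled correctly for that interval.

G down a major second is F, so the target letter is F.
From G, a diminished second is 0 semitones down: F##.

F##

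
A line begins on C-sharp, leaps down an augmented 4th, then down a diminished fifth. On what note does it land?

C#

An augmented fourth down from C# is G (letter G, 6 semitones down).
A diminished fifth down from G is C# (letter C, 6 semitones down).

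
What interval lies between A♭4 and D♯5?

The letter names run A→D, a span of 3 letter steps, so the interval is some kind of fourth.
Ab to D# is 7 semitones. A perfect fourth is 5, so 7 makes it doubly augmented.

doubly augmented fourth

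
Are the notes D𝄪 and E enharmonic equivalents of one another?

D## is pitch class 4; E is pitch class 4.
All spellings map to pitch class 4, so they are enharmonically equivalent.

Yes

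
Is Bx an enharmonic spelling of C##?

No

B## is pitch class 1; C## is pitch class 2.
The pitch classes differ (1 vs. 2), so they are not enharmonic equivalents.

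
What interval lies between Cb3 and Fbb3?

Counting letters C–D–E–F gives a fourth.
Cb→Fbb = 4 semitones, 1 narrower than the perfect fourth (5), so diminished.

diminished fourth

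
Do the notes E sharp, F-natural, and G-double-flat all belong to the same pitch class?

Yes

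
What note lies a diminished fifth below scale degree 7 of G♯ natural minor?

B#

Scale degree 7 of G# natural minor is F#.
A diminished fifth (6 semitones) below F# lands on the letter B, giving B#.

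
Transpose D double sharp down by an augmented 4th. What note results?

A#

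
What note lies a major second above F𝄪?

F up a major second is G, so the target letter is G.
From F##, a major second is 2 semitones up: G##.

G##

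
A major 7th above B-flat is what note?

A seventh above B lands on the letter A.
A major seventh spans 11 semitones, so Bb moves to pitch class 9. On the letter A that is A.

A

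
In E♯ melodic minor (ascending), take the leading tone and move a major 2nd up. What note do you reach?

The leading tone of E# melodic minor (ascending) is D##.
A major second (2 semitones) above D## lands on the letter E, giving E##.

E##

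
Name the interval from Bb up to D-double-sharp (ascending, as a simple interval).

The letter names run B→D, a span of 2 letter steps, so the interval is some kind of third.
Bb to D## is 6 semitones. A major third is 4, so 6 makes it doubly augmented.

doubly augmented third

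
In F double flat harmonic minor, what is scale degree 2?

Gbb

Degree 2 takes the letter 1 step above F, which is G.
In harmonic minor, degree 2 sits 2 semitones above the tonic. Fbb + 2 semitones is pitch class 5, spelled on G as Gbb.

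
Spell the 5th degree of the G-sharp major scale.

D#

Degree 5 takes the letter 4 steps above G, which is D.
In major, degree 5 sits 7 semitones above the tonic. G# + 7 semitones is pitch class 3, spelled on D as D#.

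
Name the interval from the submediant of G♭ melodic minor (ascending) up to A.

The submediant of Gb melodic minor (ascending) is Eb.
Eb up to A: letters E→A make it a fourth; 6 semitones makes it augmented.

augmented fourth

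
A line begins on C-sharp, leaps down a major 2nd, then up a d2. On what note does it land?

A major second down from C# is B (letter B, 2 semitones down).
A diminished second up from B is Cb (letter C, 0 semitones up).

Cb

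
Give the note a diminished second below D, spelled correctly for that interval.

A second below D lands on the letter C.
A diminished second spans 0 semitones, so D moves to pitch class 2. On the letter C that is C##.

C##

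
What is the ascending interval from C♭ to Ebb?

The letter names run C→E, a span of 2 letter steps, so the interval is some kind of third.
Cb to Ebb is 3 semitones. A major third is 4, so 3 makes it minor.

minor third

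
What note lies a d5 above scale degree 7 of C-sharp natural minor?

F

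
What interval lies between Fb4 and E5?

augmented seventh

Counting letters F–G–A–B–C–D–E gives a seventh.
Fb→E = 12 semitones, 1 wider than the major seventh (11), so augmented.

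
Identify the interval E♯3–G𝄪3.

The letter names run E→G, a span of 2 letter steps, so the interval is some kind of third.
E# to G## is 4 semitones. A major third is 4, so 4 makes it major.

major third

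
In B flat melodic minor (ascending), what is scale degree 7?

A

Degree 7 takes the letter 6 steps above B, which is A.
In melodic minor (ascending), degree 7 sits 11 semitones above the tonic. Bb + 11 semitones is pitch class 9, spelled on A as A.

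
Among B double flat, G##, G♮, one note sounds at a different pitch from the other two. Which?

G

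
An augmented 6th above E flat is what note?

C#

A sixth above E lands on the letter C.
An augmented sixth spans 10 semitones, so Eb moves to pitch class 1. On the letter C that is C#.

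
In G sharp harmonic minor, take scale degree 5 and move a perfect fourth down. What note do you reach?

Scale degree 5 of G# harmonic minor is D#.
A perfect fourth (5 semitones) below D# lands on the letter A, giving A#.

A#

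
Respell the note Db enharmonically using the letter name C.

C#

Plain C sits 1 semitone below Db, so on the letter C the same pitch needs a sharp: C#.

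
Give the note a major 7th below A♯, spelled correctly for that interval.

A seventh below A lands on the letter B.
A major seventh spans 11 semitones, so A# moves to pitch class 11. On the letter B that is B.

B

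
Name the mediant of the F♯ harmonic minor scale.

A

The F# harmonic minor scale runs F# G# A B C# D E#.
Degree 3 is A.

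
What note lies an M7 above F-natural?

F up a major seventh is E, so the target letter is E.
From F, a major seventh is 11 semitones up: E.

E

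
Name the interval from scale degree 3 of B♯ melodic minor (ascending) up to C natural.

diminished seventh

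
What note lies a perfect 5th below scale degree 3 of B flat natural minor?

Scale degree 3 of Bb natural minor is Db.
A perfect fifth (7 semitones) below Db lands on the letter G, giving Gb.

Gb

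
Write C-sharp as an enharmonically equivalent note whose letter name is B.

C# is pitch class 1. The letter B alone is pitch class 11.
To reach pitch class 1 from B requires an offset of +2 semitones, i.e. double sharp: B##.

B##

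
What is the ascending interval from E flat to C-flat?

The letter names run E→C, a span of 5 letter steps, so the interval is some kind of sixth.
Eb to Cb is 8 semitones. A major sixth is 9, so 8 makes it minor.

minor sixth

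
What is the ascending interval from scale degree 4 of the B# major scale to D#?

Scale degree 4 of B# major is E#.
E# up to D#: letters E→D make it a seventh; 10 semitones makes it minor.

minor seventh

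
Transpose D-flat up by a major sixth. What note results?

A sixth above D lands on the letter B.
A major sixth spans 9 semitones, so Db moves to pitch class 10. On the letter B that is Bb.

Bb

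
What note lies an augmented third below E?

E down a major third is C, so the target letter is C.
From E, an augmented third is 5 semitones down: Cb.

Cb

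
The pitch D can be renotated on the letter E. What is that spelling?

Ebb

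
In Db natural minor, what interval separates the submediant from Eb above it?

augmented fourth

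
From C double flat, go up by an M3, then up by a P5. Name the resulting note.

A major third up from Cbb is Ebb (letter E, 4 semitones up).
A perfect fifth up from Ebb is Bbb (letter B, 7 semitones up).

Bbb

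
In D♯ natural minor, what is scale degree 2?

Degree 2 takes the letter 1 step above D, which is E.
In natural minor, degree 2 sits 2 semitones above the tonic. D# + 2 semitones is pitch class 5, spelled on E as E#.

E#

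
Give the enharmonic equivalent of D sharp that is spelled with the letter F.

Plain F sits 2 semitones above D#, so on the letter F the same pitch needs a double flat: Fbb.

Fbb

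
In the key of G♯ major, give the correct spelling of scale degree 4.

C#

The G# major scale runs G# A# B# C# D# E# F##.
Degree 4 is C#.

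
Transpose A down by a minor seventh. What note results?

A seventh below A lands on the letter B.
A minor seventh spans 10 semitones, so A moves to pitch class 11. On the letter B that is B.

B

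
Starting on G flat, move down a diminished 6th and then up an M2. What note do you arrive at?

C#

A diminished sixth down from Gb is B (letter B, 7 semitones down).
A major second up from B is C# (letter C, 2 semitones up).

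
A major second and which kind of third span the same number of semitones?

diminished

A major second spans 2 semitones.
A third spanning 2 semitones is diminished (the major third is 4).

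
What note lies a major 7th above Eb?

A seventh above E lands on the letter D.
A major seventh spans 11 semitones, so Eb moves to pitch class 2. On the letter D that is D.

D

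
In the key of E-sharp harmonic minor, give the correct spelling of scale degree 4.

A#

Degree 4 takes the letter 3 steps above E, which is A.
In harmonic minor, degree 4 sits 5 semitones above the tonic. E# + 5 semitones is pitch class 10, spelled on A as A#.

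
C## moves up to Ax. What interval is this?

Counting letters C–D–E–F–G–A gives a sixth.
C##→A## = 9 semitones, exactly the major sixth.

major sixth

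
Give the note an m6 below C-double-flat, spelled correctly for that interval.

A sixth below C lands on the letter E.
A minor sixth spans 8 semitones, so Cbb moves to pitch class 2. On the letter E that is Ebb.

Ebb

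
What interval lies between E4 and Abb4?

doubly diminished fourth

The letter names run E→A, a span of 3 letter steps, so the interval is some kind of fourth.
E to Abb is 3 semitones. A perfect fourth is 5, so 3 makes it doubly diminished.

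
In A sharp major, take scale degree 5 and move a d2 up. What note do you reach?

F

Scale degree 5 of A# major is E#.
A diminished second (0 semitones) above E# lands on the letter F, giving F.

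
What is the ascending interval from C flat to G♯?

doubly augmented fifth

The letter names run C→G, a span of 4 letter steps, so the interval is some kind of fifth.
Cb to G# is 9 semitones. A perfect fifth is 7, so 9 makes it doubly augmented.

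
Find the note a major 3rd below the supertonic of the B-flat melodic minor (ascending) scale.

Ab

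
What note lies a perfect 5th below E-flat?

A fifth below E lands on the letter A.
A perfect fifth spans 7 semitones, so Eb moves to pitch class 8. On the letter A that is Ab.

Ab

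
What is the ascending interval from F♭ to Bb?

Counting letters F–G–A–B gives a fourth.
Fb→Bb = 6 semitones, 1 wider than the perfect fourth (5), so augmented.

augmented fourth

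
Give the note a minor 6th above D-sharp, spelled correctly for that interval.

B

A sixth above D lands on the letter B.
A minor sixth spans 8 semitones, so D# moves to pitch class 11. On the letter B that is B.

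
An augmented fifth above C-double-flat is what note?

A fifth above C lands on the letter G.
An augmented fifth spans 8 semitones, so Cbb moves to pitch class 6. On the letter G that is Gb.

Gb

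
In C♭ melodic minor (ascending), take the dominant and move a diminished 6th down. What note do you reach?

B

The dominant of Cb melodic minor (ascending) is Gb.
A diminished sixth (7 semitones) below Gb lands on the letter B, giving B.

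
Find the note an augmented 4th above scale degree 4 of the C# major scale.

Scale degree 4 of C# major is F#.
An augmented fourth (6 semitones) above F# lands on the letter B, giving B#.

B#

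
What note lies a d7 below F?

G#

F down a major seventh is Gb, so the target letter is G.
From F, a diminished seventh is 9 semitones down: G#.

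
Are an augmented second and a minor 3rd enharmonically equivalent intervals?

An augmented second spans 3 semitones; a minor third spans 3.
They are enharmonically equivalent.

Yes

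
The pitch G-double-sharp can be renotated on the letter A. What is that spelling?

G## is pitch class 9. The letter A alone is pitch class 9.
Pitch class 9 on A needs no accidental: A.

A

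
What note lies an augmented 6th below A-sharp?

C

A down a major sixth is C, so the target letter is C.
From A#, an augmented sixth is 10 semitones down: C.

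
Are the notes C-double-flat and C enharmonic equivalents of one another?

No

Cbb is pitch class 10; C is pitch class 0.
The pitch classes differ (10 vs. 0), so they are not enharmonic equivalents.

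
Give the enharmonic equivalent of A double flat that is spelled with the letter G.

Abb is pitch class 7. The letter G alone is pitch class 7.
Pitch class 7 on G needs no accidental: G.

G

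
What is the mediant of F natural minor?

Ab

The F natural minor scale runs F G Ab Bb C Db Eb.
Degree 3 is Ab.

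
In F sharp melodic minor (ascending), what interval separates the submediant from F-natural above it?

diminished third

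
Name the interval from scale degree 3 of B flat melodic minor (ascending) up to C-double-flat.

Scale degree 3 of Bb melodic minor (ascending) is Db.
Db up to Cbb: letters D→C make it a seventh; 9 semitones makes it diminished.

diminished seventh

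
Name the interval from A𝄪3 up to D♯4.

diminished fourth

Counting letters A–B–C–D gives a fourth.
A##→D# = 4 semitones, 1 narrower than the perfect fourth (5), so diminished.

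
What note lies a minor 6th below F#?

A#

A sixth below F lands on the letter A.
A minor sixth spans 8 semitones, so F# moves to pitch class 10. On the letter A that is A#.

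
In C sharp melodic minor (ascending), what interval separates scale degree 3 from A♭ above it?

diminished fourth

Scale degree 3 of C# melodic minor (ascending) is E.
E up to Ab: letters E→A make it a fourth; 4 semitones makes it diminished.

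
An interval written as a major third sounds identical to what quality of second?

A major third spans 4 semitones.
A second spanning 4 semitones is doubly augmented (the major second is 2).

doubly augmented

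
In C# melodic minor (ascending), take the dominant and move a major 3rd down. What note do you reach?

The dominant of C# melodic minor (ascending) is G#.
A major third (4 semitones) below G# lands on the letter E, giving E.

E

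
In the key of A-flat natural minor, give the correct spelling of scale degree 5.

Eb

The Ab natural minor scale runs Ab Bb Cb Db Eb Fb Gb.
Degree 5 is Eb.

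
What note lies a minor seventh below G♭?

Ab

A seventh below G lands on the letter A.
A minor seventh spans 10 semitones, so Gb moves to pitch class 8. On the letter A that is Ab.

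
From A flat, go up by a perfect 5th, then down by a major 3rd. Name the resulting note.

Cb

A perfect fifth up from Ab is Eb (letter E, 7 semitones up).
A major third down from Eb is Cb (letter C, 4 semitones down).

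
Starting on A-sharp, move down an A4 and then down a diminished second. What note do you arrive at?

D##

An augmented fourth down from A# is E (letter E, 6 semitones down).
A diminished second down from E is D## (letter D, 0 semitones down).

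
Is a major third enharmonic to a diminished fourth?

Yes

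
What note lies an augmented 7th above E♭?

A seventh above E lands on the letter D.
An augmented seventh spans 12 semitones, so Eb moves to pitch class 3. On the letter D that is D#.

D#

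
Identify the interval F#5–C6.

diminished fifth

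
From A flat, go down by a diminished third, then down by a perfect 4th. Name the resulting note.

C#

A diminished third down from Ab is F# (letter F, 2 semitones down).
A perfect fourth down from F# is C# (letter C, 5 semitones down).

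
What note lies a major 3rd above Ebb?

E up a major third is G#, so the target letter is G.
From Ebb, a major third is 4 semitones up: Gb.

Gb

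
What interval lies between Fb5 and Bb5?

The letter names run F→B, a span of 3 letter steps, so the interval is some kind of fourth.
Fb to Bb is 6 semitones. A perfect fourth is 5, so 6 makes it augmented.

augmented fourth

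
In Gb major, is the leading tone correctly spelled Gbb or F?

F

Each scale degree takes a distinct letter name. Degree 7 of a scale on G must use the letter F.
F and Gbb are enharmonically the same pitch, but only F uses the letter F, so it is the correct spelling here.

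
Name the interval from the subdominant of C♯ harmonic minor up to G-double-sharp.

augmented second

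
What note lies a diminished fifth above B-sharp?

F#

A fifth above B lands on the letter F.
A diminished fifth spans 6 semitones, so B# moves to pitch class 6. On the letter F that is F#.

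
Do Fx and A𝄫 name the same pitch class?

F## = pitch class 7 and Abb = pitch class 7 — the same pitch class, so they are enharmonic equivalents.

Yes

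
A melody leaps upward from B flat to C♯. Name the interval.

augmented second

Counting letters B–C gives a second.
Bb→C# = 3 semitones, 1 wider than the major second (2), so augmented.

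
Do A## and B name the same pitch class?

A## = pitch class 11 and B = pitch class 11 — the same pitch class, so they are enharmonic equivalents.

Yes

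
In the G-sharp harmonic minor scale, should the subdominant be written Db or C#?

Each scale degree takes a distinct letter name. Degree 4 of a scale on G must use the letter C.
C# and Db are enharmonically the same pitch, but only C# uses the letter C, so it is the correct spelling here.

C#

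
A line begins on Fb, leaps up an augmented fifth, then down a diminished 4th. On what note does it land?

G#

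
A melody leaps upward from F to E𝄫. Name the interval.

diminished seventh

The letter names run F→E, a span of 6 letter steps, so the interval is some kind of seventh.
F to Ebb is 9 semitones. A major seventh is 11, so 9 makes it diminished.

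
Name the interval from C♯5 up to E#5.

Counting letters C–D–E gives a third.
C#→E# = 4 semitones, exactly the major third.

major third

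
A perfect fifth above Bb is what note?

F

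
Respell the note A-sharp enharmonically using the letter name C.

Cbb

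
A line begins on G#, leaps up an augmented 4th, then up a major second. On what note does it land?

D##

An augmented fourth up from G# is C## (letter C, 6 semitones up).
A major second up from C## is D## (letter D, 2 semitones up).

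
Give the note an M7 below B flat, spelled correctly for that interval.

Cb

B down a major seventh is C, so the target letter is C.
From Bb, a major seventh is 11 semitones down: Cb.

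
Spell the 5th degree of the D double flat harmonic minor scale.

Abb

Degree 5 takes the letter 4 steps above D, which is A.
In harmonic minor, degree 5 sits 7 semitones above the tonic. Dbb + 7 semitones is pitch class 7, spelled on A as Abb.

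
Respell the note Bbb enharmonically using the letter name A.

Bbb is pitch class 9. The letter A alone is pitch class 9.
Pitch class 9 on A needs no accidental: A.

A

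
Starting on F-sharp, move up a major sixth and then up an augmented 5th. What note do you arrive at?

A major sixth up from F# is D# (letter D, 9 semitones up).
An augmented fifth up from D# is A## (letter A, 8 semitones up).

A##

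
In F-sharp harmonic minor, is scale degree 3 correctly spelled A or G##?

A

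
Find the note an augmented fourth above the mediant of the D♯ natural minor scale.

The mediant of D# natural minor is F#.
An augmented fourth (6 semitones) above F# lands on the letter B, giving B#.

B#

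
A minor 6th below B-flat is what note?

B down a major sixth is D, so the target letter is D.
From Bb, a minor sixth is 8 semitones down: D.

D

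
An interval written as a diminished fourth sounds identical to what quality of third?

major

A diminished fourth spans 4 semitones.
A third spanning 4 semitones is major (the major third is 4).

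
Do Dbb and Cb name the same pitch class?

Dbb is pitch class 0; Cb is pitch class 11.
The pitch classes differ (0 vs. 11), so they are not enharmonic equivalents.

No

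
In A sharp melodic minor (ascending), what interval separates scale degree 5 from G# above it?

minor third

Scale degree 5 of A# melodic minor (ascending) is E#.
E# up to G#: letters E→G make it a third; 3 semitones makes it minor.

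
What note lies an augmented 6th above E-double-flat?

C

E up a major sixth is C#, so the target letter is C.
From Ebb, an augmented sixth is 10 semitones up: C.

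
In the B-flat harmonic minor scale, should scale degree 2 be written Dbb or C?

Each scale degree takes a distinct letter name. Degree 2 of a scale on B must use the letter C.
C and Dbb are enharmonically the same pitch, but only C uses the letter C, so it is the correct spelling here.

C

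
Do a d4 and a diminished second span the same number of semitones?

No

A diminished fourth spans 4 semitones; a diminished second spans 0.
The spans differ, so they are not enharmonic equivalents.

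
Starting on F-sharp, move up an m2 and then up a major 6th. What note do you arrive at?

E

A minor second up from F# is G (letter G, 1 semitone up).
A major sixth up from G is E (letter E, 9 semitones up).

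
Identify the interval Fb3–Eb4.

Counting letters F–G–A–B–C–D–E gives a seventh.
Fb→Eb = 11 semitones, exactly the major seventh.

major seventh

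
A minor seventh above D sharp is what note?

D up a major seventh is C#, so the target letter is C.
From D#, a minor seventh is 10 semitones up: C#.

C#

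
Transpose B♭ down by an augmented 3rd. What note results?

B down a major third is G, so the target letter is G.
From Bb, an augmented third is 5 semitones down: Gbb.

Gbb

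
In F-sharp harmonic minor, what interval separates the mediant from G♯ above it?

The mediant of F# harmonic minor is A.
A up to G#: letters A→G make it a seventh; 11 semitones makes it major.

major seventh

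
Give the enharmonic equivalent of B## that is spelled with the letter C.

C#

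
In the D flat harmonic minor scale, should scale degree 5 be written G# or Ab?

Ab

Each scale degree takes a distinct letter name. Degree 5 of a scale on D must use the letter A.
Ab and G# are enharmonically the same pitch, but only Ab uses the letter A, so it is the correct spelling here.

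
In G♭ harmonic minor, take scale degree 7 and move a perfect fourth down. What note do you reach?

Scale degree 7 of Gb harmonic minor is F.
A perfect fourth (5 semitones) below F lands on the letter C, giving C.

C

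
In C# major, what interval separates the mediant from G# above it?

minor third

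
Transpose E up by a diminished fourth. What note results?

A fourth above E lands on the letter A.
A diminished fourth spans 4 semitones, so E moves to pitch class 8. On the letter A that is Ab.

Ab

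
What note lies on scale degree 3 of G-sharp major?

B#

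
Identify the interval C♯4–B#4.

Counting letters C–D–E–F–G–A–B gives a seventh.
C#→B# = 11 semitones, exactly the major seventh.

major seventh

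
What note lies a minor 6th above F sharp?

D

F up a major sixth is D, so the target letter is D.
From F#, a minor sixth is 8 semitones up: D.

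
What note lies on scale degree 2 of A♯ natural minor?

B#

Degree 2 takes the letter 1 step above A, which is B.
In natural minor, degree 2 sits 2 semitones above the tonic. A# + 2 semitones is pitch class 0, spelled on B as B#.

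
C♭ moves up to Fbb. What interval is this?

Counting letters C–D–E–F gives a fourth.
Cb→Fbb = 4 semitones, 1 narrower than the perfect fourth (5), so diminished.

diminished fourth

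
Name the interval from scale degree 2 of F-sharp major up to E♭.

Scale degree 2 of F# major is G#.
G# up to Eb: letters G→E make it a sixth; 7 semitones makes it diminished.

diminished sixth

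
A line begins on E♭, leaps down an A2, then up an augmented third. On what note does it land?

An augmented second down from Eb is Dbb (letter D, 3 semitones down).
An augmented third up from Dbb is F (letter F, 5 semitones up).

F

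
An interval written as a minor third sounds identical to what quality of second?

augmented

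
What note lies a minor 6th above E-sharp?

C#

E up a major sixth is C#, so the target letter is C.
From E#, a minor sixth is 8 semitones up: C#.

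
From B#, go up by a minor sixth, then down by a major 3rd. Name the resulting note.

E

A minor sixth up from B# is G# (letter G, 8 semitones up).
A major third down from G# is E (letter E, 4 semitones down).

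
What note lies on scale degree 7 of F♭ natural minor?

Ebb

Degree 7 takes the letter 6 steps above F, which is E.
In natural minor, degree 7 sits 10 semitones above the tonic. Fb + 10 semitones is pitch class 2, spelled on E as Ebb.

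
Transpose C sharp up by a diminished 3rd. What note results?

Eb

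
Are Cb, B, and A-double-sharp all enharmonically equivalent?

Yes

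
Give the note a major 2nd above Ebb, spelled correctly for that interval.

Fb

E up a major second is F#, so the target letter is F.
From Ebb, a major second is 2 semitones up: Fb.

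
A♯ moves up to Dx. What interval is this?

The letter names run A→D, a span of 3 letter steps, so the interval is some kind of fourth.
A# to D## is 6 semitones. A perfect fourth is 5, so 6 makes it augmented.

augmented fourth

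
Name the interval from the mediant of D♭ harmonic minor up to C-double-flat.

diminished fifth

The mediant of Db harmonic minor is Fb.
Fb up to Cbb: letters F→C make it a fifth; 6 semitones makes it diminished.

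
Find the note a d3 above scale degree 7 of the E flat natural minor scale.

Scale degree 7 of Eb natural minor is Db.
A diminished third (2 semitones) above Db lands on the letter F, giving Fbb.

Fbb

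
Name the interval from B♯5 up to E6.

Counting letters B–C–D–E gives a fourth.
B#→E = 4 semitones, 1 narrower than the perfect fourth (5), so diminished.

diminished fourth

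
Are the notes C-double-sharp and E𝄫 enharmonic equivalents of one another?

Yes

C## = pitch class 2 and Ebb = pitch class 2 — the same pitch class, so they are enharmonic equivalents.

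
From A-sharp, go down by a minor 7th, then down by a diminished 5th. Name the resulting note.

A minor seventh down from A# is B# (letter B, 10 semitones down).
A diminished fifth down from B# is E## (letter E, 6 semitones down).

E##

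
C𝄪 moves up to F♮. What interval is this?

The letter names run C→F, a span of 3 letter steps, so the interval is some kind of fourth.
C## to F is 3 semitones. A perfect fourth is 5, so 3 makes it doubly diminished.

doubly diminished fourth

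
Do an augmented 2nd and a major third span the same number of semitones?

No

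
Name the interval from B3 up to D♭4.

diminished third

The letter names run B→D, a span of 2 letter steps, so the interval is some kind of third.
B to Db is 2 semitones. A major third is 4, so 2 makes it diminished.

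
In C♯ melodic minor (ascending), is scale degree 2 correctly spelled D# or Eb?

D#

Each scale degree takes a distinct letter name. Degree 2 of a scale on C must use the letter D.
D# and Eb are enharmonically the same pitch, but only D# uses the letter D, so it is the correct spelling here.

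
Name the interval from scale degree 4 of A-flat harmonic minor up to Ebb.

minor second

Scale degree 4 of Ab harmonic minor is Db.
Db up to Ebb: letters D→E make it a second; 1 semitone makes it minor.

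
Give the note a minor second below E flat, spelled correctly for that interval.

D

E down a major second is D, so the target letter is D.
From Eb, a minor second is 1 semitone down: D.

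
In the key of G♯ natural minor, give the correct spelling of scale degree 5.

D#

The G# natural minor scale runs G# A# B C# D# E F#.
Degree 5 is D#.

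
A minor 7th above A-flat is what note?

Gb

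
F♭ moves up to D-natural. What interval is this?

augmented sixth

Counting letters F–G–A–B–C–D gives a sixth.
Fb→D = 10 semitones, 1 wider than the major sixth (9), so augmented.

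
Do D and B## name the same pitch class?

D is pitch class 2; B## is pitch class 1.
The pitch classes differ (2 vs. 1), so they are not enharmonic equivalents.

No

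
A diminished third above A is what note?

Cb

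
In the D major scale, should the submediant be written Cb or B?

B

Each scale degree takes a distinct letter name. Degree 6 of a scale on D must use the letter B.
B and Cb are enharmonically the same pitch, but only B uses the letter B, so it is the correct spelling here.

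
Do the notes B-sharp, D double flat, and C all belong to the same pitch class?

B# is pitch class 0; Dbb is pitch class 0; C is pitch class 0.
All spellings map to pitch class 0, so they are enharmonically equivalent.

Yes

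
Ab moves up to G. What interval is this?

major seventh

Counting letters A–B–C–D–E–F–G gives a seventh.
Ab→G = 11 semitones, exactly the major seventh.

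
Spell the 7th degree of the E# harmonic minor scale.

D##

Degree 7 takes the letter 6 steps above E, which is D.
In harmonic minor, degree 7 sits 11 semitones above the tonic. E# + 11 semitones is pitch class 4, spelled on D as D##.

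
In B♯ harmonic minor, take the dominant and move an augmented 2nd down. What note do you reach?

The dominant of B# harmonic minor is F##.
An augmented second (3 semitones) below F## lands on the letter E, giving E.

E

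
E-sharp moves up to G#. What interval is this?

minor third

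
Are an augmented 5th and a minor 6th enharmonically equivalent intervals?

Yes

An augmented fifth spans 8 semitones; a minor sixth spans 8.
They are enharmonically equivalent.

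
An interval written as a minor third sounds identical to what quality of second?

A minor third spans 3 semitones.
A second spanning 3 semitones is augmented (the major second is 2).

augmented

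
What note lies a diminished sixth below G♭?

B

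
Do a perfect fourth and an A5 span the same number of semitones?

A perfect fourth spans 5 semitones; an augmented fifth spans 8.
The spans differ, so they are not enharmonic equivalents.

No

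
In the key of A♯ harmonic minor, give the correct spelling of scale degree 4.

The A# harmonic minor scale runs A# B# C# D# E# F# G##.
Degree 4 is D#.

D#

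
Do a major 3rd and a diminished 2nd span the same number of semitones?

A major third spans 4 semitones; a diminished second spans 0.
The spans differ, so they are not enharmonic equivalents.

No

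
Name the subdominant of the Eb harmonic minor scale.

Ab

The Eb harmonic minor scale runs Eb F Gb Ab Bb Cb D.
Degree 4 is Ab.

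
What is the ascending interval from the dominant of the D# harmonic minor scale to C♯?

minor third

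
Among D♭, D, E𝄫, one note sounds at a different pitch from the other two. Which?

In 12-tone equal temperament, enharmonic equivalents share a pitch class. Db is pitch class 1; D is pitch class 2; Ebb is pitch class 2.
D and Ebb share pitch class 2, while Db is pitch class 1.

Db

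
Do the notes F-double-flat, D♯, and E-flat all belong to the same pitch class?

Fbb is pitch class 3; D# is pitch class 3; Eb is pitch class 3.
All spellings map to pitch class 3, so they are enharmonically equivalent.

Yes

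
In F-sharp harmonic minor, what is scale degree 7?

E#

The F# harmonic minor scale runs F# G# A B C# D E#.
Degree 7 is E#.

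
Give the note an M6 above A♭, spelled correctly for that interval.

A up a major sixth is F#, so the target letter is F.
From Ab, a major sixth is 9 semitones up: F.

F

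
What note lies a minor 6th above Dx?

A sixth above D lands on the letter B.
A minor sixth spans 8 semitones, so D## moves to pitch class 0. On the letter B that is B#.

B#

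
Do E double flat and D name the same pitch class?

Yes

Ebb = pitch class 2 and D = pitch class 2 — the same pitch class, so they are enharmonic equivalents.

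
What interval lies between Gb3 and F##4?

Counting letters G–A–B–C–D–E–F gives a seventh.
Gb→F## = 13 semitones, 2 wider than the major seventh (11), so doubly augmented.

doubly augmented seventh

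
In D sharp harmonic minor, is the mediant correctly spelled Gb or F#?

F#

Each scale degree takes a distinct letter name. Degree 3 of a scale on D must use the letter F.
F# and Gb are enharmonically the same pitch, but only F# uses the letter F, so it is the correct spelling here.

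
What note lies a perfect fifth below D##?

D down a perfect fifth is G, so the target letter is G.
From D##, a perfect fifth is 7 semitones down: G##.

G##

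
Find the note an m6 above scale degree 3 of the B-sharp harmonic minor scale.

Scale degree 3 of B# harmonic minor is D#.
A minor sixth (8 semitones) above D# lands on the letter B, giving B.

B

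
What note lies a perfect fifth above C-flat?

Gb

C up a perfect fifth is G, so the target letter is G.
From Cb, a perfect fifth is 7 semitones up: Gb.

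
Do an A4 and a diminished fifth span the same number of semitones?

An augmented fourth spans 6 semitones; a diminished fifth spans 6.
They are enharmonically equivalent.

Yes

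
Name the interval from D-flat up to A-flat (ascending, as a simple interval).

perfect fifth

The letter names run D→A, a span of 4 letter steps, so the interval is some kind of fifth.
Db to Ab is 7 semitones. A perfect fifth is 7, so 7 makes it perfect.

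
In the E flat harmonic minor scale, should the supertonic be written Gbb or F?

Each scale degree takes a distinct letter name. Degree 2 of a scale on E must use the letter F.
F and Gbb are enharmonically the same pitch, but only F uses the letter F, so it is the correct spelling here.

F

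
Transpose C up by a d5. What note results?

Gb

C up a perfect fifth is G, so the target letter is G.
From C, a diminished fifth is 6 semitones up: Gb.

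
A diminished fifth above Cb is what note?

Gbb

C up a perfect fifth is G, so the target letter is G.
From Cb, a diminished fifth is 6 semitones up: Gbb.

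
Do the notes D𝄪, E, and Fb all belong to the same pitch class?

Yes

D## is pitch class 4; E is pitch class 4; Fb is pitch class 4.
All spellings map to pitch class 4, so they are enharmonically equivalent.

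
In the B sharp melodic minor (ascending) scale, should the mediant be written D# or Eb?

D#

Each scale degree takes a distinct letter name. Degree 3 of a scale on B must use the letter D.
D# and Eb are enharmonically the same pitch, but only D# uses the letter D, so it is the correct spelling here.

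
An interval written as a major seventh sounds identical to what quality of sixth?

A major seventh spans 11 semitones.
A sixth spanning 11 semitones is doubly augmented (the major sixth is 9).

doubly augmented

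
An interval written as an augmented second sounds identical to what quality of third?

minor

An augmented second spans 3 semitones.
A third spanning 3 semitones is minor (the major third is 4).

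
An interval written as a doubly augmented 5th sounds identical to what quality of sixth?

A doubly augmented fifth spans 9 semitones.
A sixth spanning 9 semitones is major (the major sixth is 9).

major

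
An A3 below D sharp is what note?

A third below D lands on the letter B.
An augmented third spans 5 semitones, so D# moves to pitch class 10. On the letter B that is Bb.

Bb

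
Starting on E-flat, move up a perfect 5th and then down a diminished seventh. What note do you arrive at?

A perfect fifth up from Eb is Bb (letter B, 7 semitones up).
A diminished seventh down from Bb is C# (letter C, 9 semitones down).

C#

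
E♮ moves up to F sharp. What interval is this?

major second

The letter names run E→F, a span of 1 letter step, so the interval is some kind of second.
E to F# is 2 semitones. A major second is 2, so 2 makes it major.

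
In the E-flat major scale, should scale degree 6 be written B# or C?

Each scale degree takes a distinct letter name. Degree 6 of a scale on E must use the letter C.
C and B# are enharmonically the same pitch, but only C uses the letter C, so it is the correct spelling here.

C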